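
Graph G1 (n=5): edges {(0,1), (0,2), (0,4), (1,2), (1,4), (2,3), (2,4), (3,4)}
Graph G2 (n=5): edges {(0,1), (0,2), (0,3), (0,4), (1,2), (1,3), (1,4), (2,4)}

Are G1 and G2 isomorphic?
Yes, isomorphic

The graphs are isomorphic.
One valid mapping φ: V(G1) → V(G2): 0→4, 1→2, 2→0, 3→3, 4→1

Verify φ preserves adjacency — for each edge of G1, its image is an edge of G2:
  (0,1) → (φ(0),φ(1)) = (2,4) ∈ E(G2) ✓
  (0,2) → (φ(0),φ(2)) = (0,4) ∈ E(G2) ✓
  (0,4) → (φ(0),φ(4)) = (1,4) ∈ E(G2) ✓
  (1,2) → (φ(1),φ(2)) = (0,2) ∈ E(G2) ✓
  (1,4) → (φ(1),φ(4)) = (1,2) ∈ E(G2) ✓
  (2,3) → (φ(2),φ(3)) = (0,3) ∈ E(G2) ✓
  (2,4) → (φ(2),φ(4)) = (0,1) ∈ E(G2) ✓
  (3,4) → (φ(3),φ(4)) = (1,3) ∈ E(G2) ✓
All 8 edges of G1 map to edges of G2, and |E(G1)| = |E(G2)| = 8, so φ is a bijection on edges as well as vertices. Hence G1 ≅ G2.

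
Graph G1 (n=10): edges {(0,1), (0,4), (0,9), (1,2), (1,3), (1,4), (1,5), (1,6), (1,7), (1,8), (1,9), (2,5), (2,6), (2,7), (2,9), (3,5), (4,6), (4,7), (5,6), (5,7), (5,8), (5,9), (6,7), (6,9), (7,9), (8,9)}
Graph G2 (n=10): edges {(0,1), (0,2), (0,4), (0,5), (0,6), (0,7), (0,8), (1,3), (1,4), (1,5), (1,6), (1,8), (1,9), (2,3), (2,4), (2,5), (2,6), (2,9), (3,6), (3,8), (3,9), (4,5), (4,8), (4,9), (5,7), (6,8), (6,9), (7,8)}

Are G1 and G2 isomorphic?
No, not isomorphic

The graphs are NOT isomorphic.

Degrees in G1: deg(0)=3, deg(1)=9, deg(2)=5, deg(3)=2, deg(4)=4, deg(5)=7, deg(6)=6, deg(7)=6, deg(8)=3, deg(9)=7.
Sorted degree sequence of G1: [9, 7, 7, 6, 6, 5, 4, 3, 3, 2].
Degrees in G2: deg(0)=7, deg(1)=7, deg(2)=6, deg(3)=5, deg(4)=6, deg(5)=5, deg(6)=6, deg(7)=3, deg(8)=6, deg(9)=5.
Sorted degree sequence of G2: [7, 7, 6, 6, 6, 6, 5, 5, 5, 3].
The (sorted) degree sequence is an isomorphism invariant, so since G1 and G2 have different degree sequences they cannot be isomorphic.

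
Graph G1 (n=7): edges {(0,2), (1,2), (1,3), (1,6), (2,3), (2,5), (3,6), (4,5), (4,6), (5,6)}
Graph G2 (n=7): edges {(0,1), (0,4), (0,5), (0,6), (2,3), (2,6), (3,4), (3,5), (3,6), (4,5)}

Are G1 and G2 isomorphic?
Yes, isomorphic

The graphs are isomorphic.
One valid mapping φ: V(G1) → V(G2): 0→1, 1→4, 2→0, 3→5, 4→2, 5→6, 6→3

Verify φ preserves adjacency — for each edge of G1, its image is an edge of G2:
  (0,2) → (φ(0),φ(2)) = (0,1) ∈ E(G2) ✓
  (1,2) → (φ(1),φ(2)) = (0,4) ∈ E(G2) ✓
  (1,3) → (φ(1),φ(3)) = (4,5) ∈ E(G2) ✓
  (1,6) → (φ(1),φ(6)) = (3,4) ∈ E(G2) ✓
  (2,3) → (φ(2),φ(3)) = (0,5) ∈ E(G2) ✓
  (2,5) → (φ(2),φ(5)) = (0,6) ∈ E(G2) ✓
  (3,6) → (φ(3),φ(6)) = (3,5) ∈ E(G2) ✓
  (4,5) → (φ(4),φ(5)) = (2,6) ∈ E(G2) ✓
  (4,6) → (φ(4),φ(6)) = (2,3) ∈ E(G2) ✓
  (5,6) → (φ(5),φ(6)) = (3,6) ∈ E(G2) ✓
All 10 edges of G1 map to edges of G2, and |E(G1)| = |E(G2)| = 10, so φ is a bijection on edges as well as vertices. Hence G1 ≅ G2.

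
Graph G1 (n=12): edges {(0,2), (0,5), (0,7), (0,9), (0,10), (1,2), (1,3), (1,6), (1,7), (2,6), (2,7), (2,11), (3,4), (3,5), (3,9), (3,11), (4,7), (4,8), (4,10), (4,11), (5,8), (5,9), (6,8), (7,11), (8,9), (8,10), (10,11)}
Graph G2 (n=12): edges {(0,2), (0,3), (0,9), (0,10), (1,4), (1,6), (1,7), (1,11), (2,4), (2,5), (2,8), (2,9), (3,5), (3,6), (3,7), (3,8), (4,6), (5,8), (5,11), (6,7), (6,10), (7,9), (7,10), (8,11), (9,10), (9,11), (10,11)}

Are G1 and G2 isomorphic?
Yes, isomorphic

The graphs are isomorphic.
One valid mapping φ: V(G1) → V(G2): 0→3, 1→1, 2→6, 3→11, 4→9, 5→8, 6→4, 7→7, 8→2, 9→5, 10→0, 11→10

Verify φ preserves adjacency — for each edge of G1, its image is an edge of G2:
  (0,2) → (φ(0),φ(2)) = (3,6) ∈ E(G2) ✓
  (0,5) → (φ(0),φ(5)) = (3,8) ∈ E(G2) ✓
  (0,7) → (φ(0),φ(7)) = (3,7) ∈ E(G2) ✓
  (0,9) → (φ(0),φ(9)) = (3,5) ∈ E(G2) ✓
  (0,10) → (φ(0),φ(10)) = (0,3) ∈ E(G2) ✓
  (1,2) → (φ(1),φ(2)) = (1,6) ∈ E(G2) ✓
  (1,3) → (φ(1),φ(3)) = (1,11) ∈ E(G2) ✓
  (1,6) → (φ(1),φ(6)) = (1,4) ∈ E(G2) ✓
  (1,7) → (φ(1),φ(7)) = (1,7) ∈ E(G2) ✓
  (2,6) → (φ(2),φ(6)) = (4,6) ∈ E(G2) ✓
  (2,7) → (φ(2),φ(7)) = (6,7) ∈ E(G2) ✓
  (2,11) → (φ(2),φ(11)) = (6,10) ∈ E(G2) ✓
  (3,4) → (φ(3),φ(4)) = (9,11) ∈ E(G2) ✓
  (3,5) → (φ(3),φ(5)) = (8,11) ∈ E(G2) ✓
  (3,9) → (φ(3),φ(9)) = (5,11) ∈ E(G2) ✓
  (3,11) → (φ(3),φ(11)) = (10,11) ∈ E(G2) ✓
  (4,7) → (φ(4),φ(7)) = (7,9) ∈ E(G2) ✓
  (4,8) → (φ(4),φ(8)) = (2,9) ∈ E(G2) ✓
  (4,10) → (φ(4),φ(10)) = (0,9) ∈ E(G2) ✓
  (4,11) → (φ(4),φ(11)) = (9,10) ∈ E(G2) ✓
  (5,8) → (φ(5),φ(8)) = (2,8) ∈ E(G2) ✓
  (5,9) → (φ(5),φ(9)) = (5,8) ∈ E(G2) ✓
  (6,8) → (φ(6),φ(8)) = (2,4) ∈ E(G2) ✓
  (7,11) → (φ(7),φ(11)) = (7,10) ∈ E(G2) ✓
  (8,9) → (φ(8),φ(9)) = (2,5) ∈ E(G2) ✓
  (8,10) → (φ(8),φ(10)) = (0,2) ∈ E(G2) ✓
  (10,11) → (φ(10),φ(11)) = (0,10) ∈ E(G2) ✓
All 27 edges of G1 map to edges of G2, and |E(G1)| = |E(G2)| = 27, so φ is a bijection on edges as well as vertices. Hence G1 ≅ G2.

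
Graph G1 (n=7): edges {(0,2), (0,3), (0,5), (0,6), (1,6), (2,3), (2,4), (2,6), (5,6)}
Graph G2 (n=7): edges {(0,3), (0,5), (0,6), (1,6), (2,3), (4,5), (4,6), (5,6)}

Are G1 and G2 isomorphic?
No, not isomorphic

The graphs are NOT isomorphic.

Degrees in G1: deg(0)=4, deg(1)=1, deg(2)=4, deg(3)=2, deg(4)=1, deg(5)=2, deg(6)=4.
Sorted degree sequence of G1: [4, 4, 4, 2, 2, 1, 1].
Degrees in G2: deg(0)=3, deg(1)=1, deg(2)=1, deg(3)=2, deg(4)=2, deg(5)=3, deg(6)=4.
Sorted degree sequence of G2: [4, 3, 3, 2, 2, 1, 1].
The (sorted) degree sequence is an isomorphism invariant, so since G1 and G2 have different degree sequences they cannot be isomorphic.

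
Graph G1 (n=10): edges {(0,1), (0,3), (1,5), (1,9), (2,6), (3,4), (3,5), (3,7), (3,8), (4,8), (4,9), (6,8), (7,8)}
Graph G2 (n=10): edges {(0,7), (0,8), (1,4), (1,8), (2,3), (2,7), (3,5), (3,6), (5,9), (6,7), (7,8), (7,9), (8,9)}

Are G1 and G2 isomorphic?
Yes, isomorphic

The graphs are isomorphic.
One valid mapping φ: V(G1) → V(G2): 0→2, 1→3, 2→4, 3→7, 4→9, 5→6, 6→1, 7→0, 8→8, 9→5

Verify φ preserves adjacency — for each edge of G1, its image is an edge of G2:
  (0,1) → (φ(0),φ(1)) = (2,3) ∈ E(G2) ✓
  (0,3) → (φ(0),φ(3)) = (2,7) ∈ E(G2) ✓
  (1,5) → (φ(1),φ(5)) = (3,6) ∈ E(G2) ✓
  (1,9) → (φ(1),φ(9)) = (3,5) ∈ E(G2) ✓
  (2,6) → (φ(2),φ(6)) = (1,4) ∈ E(G2) ✓
  (3,4) → (φ(3),φ(4)) = (7,9) ∈ E(G2) ✓
  (3,5) → (φ(3),φ(5)) = (6,7) ∈ E(G2) ✓
  (3,7) → (φ(3),φ(7)) = (0,7) ∈ E(G2) ✓
  (3,8) → (φ(3),φ(8)) = (7,8) ∈ E(G2) ✓
  (4,8) → (φ(4),φ(8)) = (8,9) ∈ E(G2) ✓
  (4,9) → (φ(4),φ(9)) = (5,9) ∈ E(G2) ✓
  (6,8) → (φ(6),φ(8)) = (1,8) ∈ E(G2) ✓
  (7,8) → (φ(7),φ(8)) = (0,8) ∈ E(G2) ✓
All 13 edges of G1 map to edges of G2, and |E(G1)| = |E(G2)| = 13, so φ is a bijection on edges as well as vertices. Hence G1 ≅ G2.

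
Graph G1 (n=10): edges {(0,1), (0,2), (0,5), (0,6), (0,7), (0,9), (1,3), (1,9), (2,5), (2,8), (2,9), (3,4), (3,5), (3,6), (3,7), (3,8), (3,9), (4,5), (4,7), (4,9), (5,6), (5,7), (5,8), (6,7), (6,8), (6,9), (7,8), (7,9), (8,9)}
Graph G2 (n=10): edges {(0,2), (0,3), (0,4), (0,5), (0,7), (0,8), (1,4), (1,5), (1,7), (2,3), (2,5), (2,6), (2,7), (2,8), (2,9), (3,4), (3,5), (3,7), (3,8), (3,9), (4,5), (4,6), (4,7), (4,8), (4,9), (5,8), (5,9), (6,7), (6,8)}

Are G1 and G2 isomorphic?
Yes, isomorphic

The graphs are isomorphic.
One valid mapping φ: V(G1) → V(G2): 0→7, 1→1, 2→6, 3→5, 4→9, 5→2, 6→0, 7→3, 8→8, 9→4

Verify φ preserves adjacency — for each edge of G1, its image is an edge of G2:
  (0,1) → (φ(0),φ(1)) = (1,7) ∈ E(G2) ✓
  (0,2) → (φ(0),φ(2)) = (6,7) ∈ E(G2) ✓
  (0,5) → (φ(0),φ(5)) = (2,7) ∈ E(G2) ✓
  (0,6) → (φ(0),φ(6)) = (0,7) ∈ E(G2) ✓
  (0,7) → (φ(0),φ(7)) = (3,7) ∈ E(G2) ✓
  (0,9) → (φ(0),φ(9)) = (4,7) ∈ E(G2) ✓
  (1,3) → (φ(1),φ(3)) = (1,5) ∈ E(G2) ✓
  (1,9) → (φ(1),φ(9)) = (1,4) ∈ E(G2) ✓
  (2,5) → (φ(2),φ(5)) = (2,6) ∈ E(G2) ✓
  (2,8) → (φ(2),φ(8)) = (6,8) ∈ E(G2) ✓
  (2,9) → (φ(2),φ(9)) = (4,6) ∈ E(G2) ✓
  (3,4) → (φ(3),φ(4)) = (5,9) ∈ E(G2) ✓
  (3,5) → (φ(3),φ(5)) = (2,5) ∈ E(G2) ✓
  (3,6) → (φ(3),φ(6)) = (0,5) ∈ E(G2) ✓
  (3,7) → (φ(3),φ(7)) = (3,5) ∈ E(G2) ✓
  (3,8) → (φ(3),φ(8)) = (5,8) ∈ E(G2) ✓
  (3,9) → (φ(3),φ(9)) = (4,5) ∈ E(G2) ✓
  (4,5) → (φ(4),φ(5)) = (2,9) ∈ E(G2) ✓
  (4,7) → (φ(4),φ(7)) = (3,9) ∈ E(G2) ✓
  (4,9) → (φ(4),φ(9)) = (4,9) ∈ E(G2) ✓
  (5,6) → (φ(5),φ(6)) = (0,2) ∈ E(G2) ✓
  (5,7) → (φ(5),φ(7)) = (2,3) ∈ E(G2) ✓
  (5,8) → (φ(5),φ(8)) = (2,8) ∈ E(G2) ✓
  (6,7) → (φ(6),φ(7)) = (0,3) ∈ E(G2) ✓
  (6,8) → (φ(6),φ(8)) = (0,8) ∈ E(G2) ✓
  (6,9) → (φ(6),φ(9)) = (0,4) ∈ E(G2) ✓
  (7,8) → (φ(7),φ(8)) = (3,8) ∈ E(G2) ✓
  (7,9) → (φ(7),φ(9)) = (3,4) ∈ E(G2) ✓
  (8,9) → (φ(8),φ(9)) = (4,8) ∈ E(G2) ✓
All 29 edges of G1 map to edges of G2, and |E(G1)| = |E(G2)| = 29, so φ is a bijection on edges as well as vertices. Hence G1 ≅ G2.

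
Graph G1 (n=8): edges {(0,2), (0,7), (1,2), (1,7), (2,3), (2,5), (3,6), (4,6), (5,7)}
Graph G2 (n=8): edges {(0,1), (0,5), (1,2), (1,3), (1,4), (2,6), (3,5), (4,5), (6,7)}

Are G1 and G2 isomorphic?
Yes, isomorphic

The graphs are isomorphic.
One valid mapping φ: V(G1) → V(G2): 0→3, 1→4, 2→1, 3→2, 4→7, 5→0, 6→6, 7→5

Verify φ preserves adjacency — for each edge of G1, its image is an edge of G2:
  (0,2) → (φ(0),φ(2)) = (1,3) ∈ E(G2) ✓
  (0,7) → (φ(0),φ(7)) = (3,5) ∈ E(G2) ✓
  (1,2) → (φ(1),φ(2)) = (1,4) ∈ E(G2) ✓
  (1,7) → (φ(1),φ(7)) = (4,5) ∈ E(G2) ✓
  (2,3) → (φ(2),φ(3)) = (1,2) ∈ E(G2) ✓
  (2,5) → (φ(2),φ(5)) = (0,1) ∈ E(G2) ✓
  (3,6) → (φ(3),φ(6)) = (2,6) ∈ E(G2) ✓
  (4,6) → (φ(4),φ(6)) = (6,7) ∈ E(G2) ✓
  (5,7) → (φ(5),φ(7)) = (0,5) ∈ E(G2) ✓
All 9 edges of G1 map to edges of G2, and |E(G1)| = |E(G2)| = 9, so φ is a bijection on edges as well as vertices. Hence G1 ≅ G2.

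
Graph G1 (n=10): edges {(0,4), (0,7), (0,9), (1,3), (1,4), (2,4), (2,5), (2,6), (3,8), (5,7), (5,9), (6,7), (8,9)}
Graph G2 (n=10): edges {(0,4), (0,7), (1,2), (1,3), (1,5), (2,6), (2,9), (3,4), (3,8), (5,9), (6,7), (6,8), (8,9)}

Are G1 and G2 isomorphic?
Yes, isomorphic

The graphs are isomorphic.
One valid mapping φ: V(G1) → V(G2): 0→8, 1→4, 2→1, 3→0, 4→3, 5→2, 6→5, 7→9, 8→7, 9→6

Verify φ preserves adjacency — for each edge of G1, its image is an edge of G2:
  (0,4) → (φ(0),φ(4)) = (3,8) ∈ E(G2) ✓
  (0,7) → (φ(0),φ(7)) = (8,9) ∈ E(G2) ✓
  (0,9) → (φ(0),φ(9)) = (6,8) ∈ E(G2) ✓
  (1,3) → (φ(1),φ(3)) = (0,4) ∈ E(G2) ✓
  (1,4) → (φ(1),φ(4)) = (3,4) ∈ E(G2) ✓
  (2,4) → (φ(2),φ(4)) = (1,3) ∈ E(G2) ✓
  (2,5) → (φ(2),φ(5)) = (1,2) ∈ E(G2) ✓
  (2,6) → (φ(2),φ(6)) = (1,5) ∈ E(G2) ✓
  (3,8) → (φ(3),φ(8)) = (0,7) ∈ E(G2) ✓
  (5,7) → (φ(5),φ(7)) = (2,9) ∈ E(G2) ✓
  (5,9) → (φ(5),φ(9)) = (2,6) ∈ E(G2) ✓
  (6,7) → (φ(6),φ(7)) = (5,9) ∈ E(G2) ✓
  (8,9) → (φ(8),φ(9)) = (6,7) ∈ E(G2) ✓
All 13 edges of G1 map to edges of G2, and |E(G1)| = |E(G2)| = 13, so φ is a bijection on edges as well as vertices. Hence G1 ≅ G2.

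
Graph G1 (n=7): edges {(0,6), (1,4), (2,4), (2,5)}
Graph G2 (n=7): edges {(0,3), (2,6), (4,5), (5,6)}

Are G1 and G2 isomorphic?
Yes, isomorphic

The graphs are isomorphic.
One valid mapping φ: V(G1) → V(G2): 0→3, 1→4, 2→6, 3→1, 4→5, 5→2, 6→0

Verify φ preserves adjacency — for each edge of G1, its image is an edge of G2:
  (0,6) → (φ(0),φ(6)) = (0,3) ∈ E(G2) ✓
  (1,4) → (φ(1),φ(4)) = (4,5) ∈ E(G2) ✓
  (2,4) → (φ(2),φ(4)) = (5,6) ∈ E(G2) ✓
  (2,5) → (φ(2),φ(5)) = (2,6) ∈ E(G2) ✓
All 4 edges of G1 map to edges of G2, and |E(G1)| = |E(G2)| = 4, so φ is a bijection on edges as well as vertices. Hence G1 ≅ G2.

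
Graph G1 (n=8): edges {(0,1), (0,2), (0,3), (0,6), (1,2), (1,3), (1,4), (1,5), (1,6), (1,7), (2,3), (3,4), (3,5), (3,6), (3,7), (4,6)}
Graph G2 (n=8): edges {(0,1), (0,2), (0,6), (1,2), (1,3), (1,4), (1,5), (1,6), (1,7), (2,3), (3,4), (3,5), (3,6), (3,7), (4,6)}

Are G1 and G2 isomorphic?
No, not isomorphic

The graphs are NOT isomorphic.

Counting edges: G1 has 16 edge(s); G2 has 15 edge(s).
Edge count is an isomorphism invariant (a bijection on vertices induces a bijection on edges), so differing edge counts rule out isomorphism.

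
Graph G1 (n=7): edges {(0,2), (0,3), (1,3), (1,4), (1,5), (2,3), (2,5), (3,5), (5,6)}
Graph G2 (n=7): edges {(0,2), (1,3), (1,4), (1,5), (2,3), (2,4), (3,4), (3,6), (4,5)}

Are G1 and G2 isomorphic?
Yes, isomorphic

The graphs are isomorphic.
One valid mapping φ: V(G1) → V(G2): 0→5, 1→2, 2→1, 3→4, 4→0, 5→3, 6→6

Verify φ preserves adjacency — for each edge of G1, its image is an edge of G2:
  (0,2) → (φ(0),φ(2)) = (1,5) ∈ E(G2) ✓
  (0,3) → (φ(0),φ(3)) = (4,5) ∈ E(G2) ✓
  (1,3) → (φ(1),φ(3)) = (2,4) ∈ E(G2) ✓
  (1,4) → (φ(1),φ(4)) = (0,2) ∈ E(G2) ✓
  (1,5) → (φ(1),φ(5)) = (2,3) ∈ E(G2) ✓
  (2,3) → (φ(2),φ(3)) = (1,4) ∈ E(G2) ✓
  (2,5) → (φ(2),φ(5)) = (1,3) ∈ E(G2) ✓
  (3,5) → (φ(3),φ(5)) = (3,4) ∈ E(G2) ✓
  (5,6) → (φ(5),φ(6)) = (3,6) ∈ E(G2) ✓
All 9 edges of G1 map to edges of G2, and |E(G1)| = |E(G2)| = 9, so φ is a bijection on edges as well as vertices. Hence G1 ≅ G2.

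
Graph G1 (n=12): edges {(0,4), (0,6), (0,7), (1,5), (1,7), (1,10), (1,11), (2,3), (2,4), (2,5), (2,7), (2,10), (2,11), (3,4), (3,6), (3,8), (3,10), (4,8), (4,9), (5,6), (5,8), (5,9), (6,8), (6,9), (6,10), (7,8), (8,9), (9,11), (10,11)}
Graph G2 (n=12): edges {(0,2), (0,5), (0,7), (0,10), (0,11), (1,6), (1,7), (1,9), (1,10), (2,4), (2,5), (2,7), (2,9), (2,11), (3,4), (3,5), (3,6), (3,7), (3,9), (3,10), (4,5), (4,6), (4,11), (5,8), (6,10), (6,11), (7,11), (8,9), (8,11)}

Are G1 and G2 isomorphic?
Yes, isomorphic

The graphs are isomorphic.
One valid mapping φ: V(G1) → V(G2): 0→8, 1→1, 2→3, 3→4, 4→5, 5→7, 6→11, 7→9, 8→2, 9→0, 10→6, 11→10

Verify φ preserves adjacency — for each edge of G1, its image is an edge of G2:
  (0,4) → (φ(0),φ(4)) = (5,8) ∈ E(G2) ✓
  (0,6) → (φ(0),φ(6)) = (8,11) ∈ E(G2) ✓
  (0,7) → (φ(0),φ(7)) = (8,9) ∈ E(G2) ✓
  (1,5) → (φ(1),φ(5)) = (1,7) ∈ E(G2) ✓
  (1,7) → (φ(1),φ(7)) = (1,9) ∈ E(G2) ✓
  (1,10) → (φ(1),φ(10)) = (1,6) ∈ E(G2) ✓
  (1,11) → (φ(1),φ(11)) = (1,10) ∈ E(G2) ✓
  (2,3) → (φ(2),φ(3)) = (3,4) ∈ E(G2) ✓
  (2,4) → (φ(2),φ(4)) = (3,5) ∈ E(G2) ✓
  (2,5) → (φ(2),φ(5)) = (3,7) ∈ E(G2) ✓
  (2,7) → (φ(2),φ(7)) = (3,9) ∈ E(G2) ✓
  (2,10) → (φ(2),φ(10)) = (3,6) ∈ E(G2) ✓
  (2,11) → (φ(2),φ(11)) = (3,10) ∈ E(G2) ✓
  (3,4) → (φ(3),φ(4)) = (4,5) ∈ E(G2) ✓
  (3,6) → (φ(3),φ(6)) = (4,11) ∈ E(G2) ✓
  (3,8) → (φ(3),φ(8)) = (2,4) ∈ E(G2) ✓
  (3,10) → (φ(3),φ(10)) = (4,6) ∈ E(G2) ✓
  (4,8) → (φ(4),φ(8)) = (2,5) ∈ E(G2) ✓
  (4,9) → (φ(4),φ(9)) = (0,5) ∈ E(G2) ✓
  (5,6) → (φ(5),φ(6)) = (7,11) ∈ E(G2) ✓
  (5,8) → (φ(5),φ(8)) = (2,7) ∈ E(G2) ✓
  (5,9) → (φ(5),φ(9)) = (0,7) ∈ E(G2) ✓
  (6,8) → (φ(6),φ(8)) = (2,11) ∈ E(G2) ✓
  (6,9) → (φ(6),φ(9)) = (0,11) ∈ E(G2) ✓
  (6,10) → (φ(6),φ(10)) = (6,11) ∈ E(G2) ✓
  (7,8) → (φ(7),φ(8)) = (2,9) ∈ E(G2) ✓
  (8,9) → (φ(8),φ(9)) = (0,2) ∈ E(G2) ✓
  (9,11) → (φ(9),φ(11)) = (0,10) ∈ E(G2) ✓
  (10,11) → (φ(10),φ(11)) = (6,10) ∈ E(G2) ✓
All 29 edges of G1 map to edges of G2, and |E(G1)| = |E(G2)| = 29, so φ is a bijection on edges as well as vertices. Hence G1 ≅ G2.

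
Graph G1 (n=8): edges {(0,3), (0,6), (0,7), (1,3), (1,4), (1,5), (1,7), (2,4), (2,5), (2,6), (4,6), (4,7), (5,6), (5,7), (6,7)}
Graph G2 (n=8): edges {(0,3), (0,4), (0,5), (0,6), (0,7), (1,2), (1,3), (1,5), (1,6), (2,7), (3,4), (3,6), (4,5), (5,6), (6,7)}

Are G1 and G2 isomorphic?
Yes, isomorphic

The graphs are isomorphic.
One valid mapping φ: V(G1) → V(G2): 0→7, 1→1, 2→4, 3→2, 4→3, 5→5, 6→0, 7→6

Verify φ preserves adjacency — for each edge of G1, its image is an edge of G2:
  (0,3) → (φ(0),φ(3)) = (2,7) ∈ E(G2) ✓
  (0,6) → (φ(0),φ(6)) = (0,7) ∈ E(G2) ✓
  (0,7) → (φ(0),φ(7)) = (6,7) ∈ E(G2) ✓
  (1,3) → (φ(1),φ(3)) = (1,2) ∈ E(G2) ✓
  (1,4) → (φ(1),φ(4)) = (1,3) ∈ E(G2) ✓
  (1,5) → (φ(1),φ(5)) = (1,5) ∈ E(G2) ✓
  (1,7) → (φ(1),φ(7)) = (1,6) ∈ E(G2) ✓
  (2,4) → (φ(2),φ(4)) = (3,4) ∈ E(G2) ✓
  (2,5) → (φ(2),φ(5)) = (4,5) ∈ E(G2) ✓
  (2,6) → (φ(2),φ(6)) = (0,4) ∈ E(G2) ✓
  (4,6) → (φ(4),φ(6)) = (0,3) ∈ E(G2) ✓
  (4,7) → (φ(4),φ(7)) = (3,6) ∈ E(G2) ✓
  (5,6) → (φ(5),φ(6)) = (0,5) ∈ E(G2) ✓
  (5,7) → (φ(5),φ(7)) = (5,6) ∈ E(G2) ✓
  (6,7) → (φ(6),φ(7)) = (0,6) ∈ E(G2) ✓
All 15 edges of G1 map to edges of G2, and |E(G1)| = |E(G2)| = 15, so φ is a bijection on edges as well as vertices. Hence G1 ≅ G2.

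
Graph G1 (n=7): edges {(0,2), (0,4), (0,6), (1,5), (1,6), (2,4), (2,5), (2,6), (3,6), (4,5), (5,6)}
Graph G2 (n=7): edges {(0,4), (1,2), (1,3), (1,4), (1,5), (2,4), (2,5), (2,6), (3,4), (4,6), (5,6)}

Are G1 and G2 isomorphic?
Yes, isomorphic

The graphs are isomorphic.
One valid mapping φ: V(G1) → V(G2): 0→6, 1→3, 2→2, 3→0, 4→5, 5→1, 6→4

Verify φ preserves adjacency — for each edge of G1, its image is an edge of G2:
  (0,2) → (φ(0),φ(2)) = (2,6) ∈ E(G2) ✓
  (0,4) → (φ(0),φ(4)) = (5,6) ∈ E(G2) ✓
  (0,6) → (φ(0),φ(6)) = (4,6) ∈ E(G2) ✓
  (1,5) → (φ(1),φ(5)) = (1,3) ∈ E(G2) ✓
  (1,6) → (φ(1),φ(6)) = (3,4) ∈ E(G2) ✓
  (2,4) → (φ(2),φ(4)) = (2,5) ∈ E(G2) ✓
  (2,5) → (φ(2),φ(5)) = (1,2) ∈ E(G2) ✓
  (2,6) → (φ(2),φ(6)) = (2,4) ∈ E(G2) ✓
  (3,6) → (φ(3),φ(6)) = (0,4) ∈ E(G2) ✓
  (4,5) → (φ(4),φ(5)) = (1,5) ∈ E(G2) ✓
  (5,6) → (φ(5),φ(6)) = (1,4) ∈ E(G2) ✓
All 11 edges of G1 map to edges of G2, and |E(G1)| = |E(G2)| = 11, so φ is a bijection on edges as well as vertices. Hence G1 ≅ G2.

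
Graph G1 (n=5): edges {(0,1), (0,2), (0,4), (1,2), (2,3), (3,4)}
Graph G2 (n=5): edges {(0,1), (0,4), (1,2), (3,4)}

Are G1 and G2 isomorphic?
No, not isomorphic

The graphs are NOT isomorphic.

Counting edges: G1 has 6 edge(s); G2 has 4 edge(s).
Edge count is an isomorphism invariant (a bijection on vertices induces a bijection on edges), so differing edge counts rule out isomorphism.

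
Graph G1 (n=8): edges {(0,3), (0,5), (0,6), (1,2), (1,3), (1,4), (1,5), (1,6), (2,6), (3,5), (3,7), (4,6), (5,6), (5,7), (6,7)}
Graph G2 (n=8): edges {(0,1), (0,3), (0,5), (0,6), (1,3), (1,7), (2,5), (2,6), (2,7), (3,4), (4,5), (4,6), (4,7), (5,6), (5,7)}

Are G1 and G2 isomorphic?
No, not isomorphic

The graphs are NOT isomorphic.

Counting triangles (3-cliques): G1 has 8, G2 has 6.
Triangle count is an isomorphism invariant, so differing triangle counts rule out isomorphism.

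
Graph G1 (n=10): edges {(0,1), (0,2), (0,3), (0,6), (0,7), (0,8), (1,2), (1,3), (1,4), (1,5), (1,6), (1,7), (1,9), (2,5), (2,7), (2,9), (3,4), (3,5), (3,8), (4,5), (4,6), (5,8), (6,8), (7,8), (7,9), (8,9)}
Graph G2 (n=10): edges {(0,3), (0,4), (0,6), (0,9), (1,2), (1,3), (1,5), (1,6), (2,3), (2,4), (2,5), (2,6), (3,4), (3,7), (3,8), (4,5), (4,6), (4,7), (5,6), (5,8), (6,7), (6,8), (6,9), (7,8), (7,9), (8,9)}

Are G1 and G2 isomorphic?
Yes, isomorphic

The graphs are isomorphic.
One valid mapping φ: V(G1) → V(G2): 0→4, 1→6, 2→5, 3→7, 4→9, 5→8, 6→0, 7→2, 8→3, 9→1

Verify φ preserves adjacency — for each edge of G1, its image is an edge of G2:
  (0,1) → (φ(0),φ(1)) = (4,6) ∈ E(G2) ✓
  (0,2) → (φ(0),φ(2)) = (4,5) ∈ E(G2) ✓
  (0,3) → (φ(0),φ(3)) = (4,7) ∈ E(G2) ✓
  (0,6) → (φ(0),φ(6)) = (0,4) ∈ E(G2) ✓
  (0,7) → (φ(0),φ(7)) = (2,4) ∈ E(G2) ✓
  (0,8) → (φ(0),φ(8)) = (3,4) ∈ E(G2) ✓
  (1,2) → (φ(1),φ(2)) = (5,6) ∈ E(G2) ✓
  (1,3) → (φ(1),φ(3)) = (6,7) ∈ E(G2) ✓
  (1,4) → (φ(1),φ(4)) = (6,9) ∈ E(G2) ✓
  (1,5) → (φ(1),φ(5)) = (6,8) ∈ E(G2) ✓
  (1,6) → (φ(1),φ(6)) = (0,6) ∈ E(G2) ✓
  (1,7) → (φ(1),φ(7)) = (2,6) ∈ E(G2) ✓
  (1,9) → (φ(1),φ(9)) = (1,6) ∈ E(G2) ✓
  (2,5) → (φ(2),φ(5)) = (5,8) ∈ E(G2) ✓
  (2,7) → (φ(2),φ(7)) = (2,5) ∈ E(G2) ✓
  (2,9) → (φ(2),φ(9)) = (1,5) ∈ E(G2) ✓
  (3,4) → (φ(3),φ(4)) = (7,9) ∈ E(G2) ✓
  (3,5) → (φ(3),φ(5)) = (7,8) ∈ E(G2) ✓
  (3,8) → (φ(3),φ(8)) = (3,7) ∈ E(G2) ✓
  (4,5) → (φ(4),φ(5)) = (8,9) ∈ E(G2) ✓
  (4,6) → (φ(4),φ(6)) = (0,9) ∈ E(G2) ✓
  (5,8) → (φ(5),φ(8)) = (3,8) ∈ E(G2) ✓
  (6,8) → (φ(6),φ(8)) = (0,3) ∈ E(G2) ✓
  (7,8) → (φ(7),φ(8)) = (2,3) ∈ E(G2) ✓
  (7,9) → (φ(7),φ(9)) = (1,2) ∈ E(G2) ✓
  (8,9) → (φ(8),φ(9)) = (1,3) ∈ E(G2) ✓
All 26 edges of G1 map to edges of G2, and |E(G1)| = |E(G2)| = 26, so φ is a bijection on edges as well as vertices. Hence G1 ≅ G2.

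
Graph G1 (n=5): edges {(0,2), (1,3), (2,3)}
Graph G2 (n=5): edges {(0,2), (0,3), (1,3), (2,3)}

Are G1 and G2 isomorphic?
No, not isomorphic

The graphs are NOT isomorphic.

Counting edges: G1 has 3 edge(s); G2 has 4 edge(s).
Edge count is an isomorphism invariant (a bijection on vertices induces a bijection on edges), so differing edge counts rule out isomorphism.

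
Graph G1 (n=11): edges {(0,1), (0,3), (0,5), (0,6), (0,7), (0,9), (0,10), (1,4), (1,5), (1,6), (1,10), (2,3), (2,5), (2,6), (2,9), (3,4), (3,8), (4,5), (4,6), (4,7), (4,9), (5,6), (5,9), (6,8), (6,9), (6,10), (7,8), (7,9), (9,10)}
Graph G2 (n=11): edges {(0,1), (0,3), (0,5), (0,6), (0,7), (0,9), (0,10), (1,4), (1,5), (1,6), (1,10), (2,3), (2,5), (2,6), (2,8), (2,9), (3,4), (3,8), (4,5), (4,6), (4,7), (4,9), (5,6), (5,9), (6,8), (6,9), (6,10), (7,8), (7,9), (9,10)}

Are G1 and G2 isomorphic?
No, not isomorphic

The graphs are NOT isomorphic.

Counting edges: G1 has 29 edge(s); G2 has 30 edge(s).
Edge count is an isomorphism invariant (a bijection on vertices induces a bijection on edges), so differing edge counts rule out isomorphism.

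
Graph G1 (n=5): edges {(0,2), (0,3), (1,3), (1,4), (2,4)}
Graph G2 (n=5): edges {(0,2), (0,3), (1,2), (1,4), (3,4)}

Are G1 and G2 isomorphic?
Yes, isomorphic

The graphs are isomorphic.
One valid mapping φ: V(G1) → V(G2): 0→2, 1→3, 2→1, 3→0, 4→4

Verify φ preserves adjacency — for each edge of G1, its image is an edge of G2:
  (0,2) → (φ(0),φ(2)) = (1,2) ∈ E(G2) ✓
  (0,3) → (φ(0),φ(3)) = (0,2) ∈ E(G2) ✓
  (1,3) → (φ(1),φ(3)) = (0,3) ∈ E(G2) ✓
  (1,4) → (φ(1),φ(4)) = (3,4) ∈ E(G2) ✓
  (2,4) → (φ(2),φ(4)) = (1,4) ∈ E(G2) ✓
All 5 edges of G1 map to edges of G2, and |E(G1)| = |E(G2)| = 5, so φ is a bijection on edges as well as vertices. Hence G1 ≅ G2.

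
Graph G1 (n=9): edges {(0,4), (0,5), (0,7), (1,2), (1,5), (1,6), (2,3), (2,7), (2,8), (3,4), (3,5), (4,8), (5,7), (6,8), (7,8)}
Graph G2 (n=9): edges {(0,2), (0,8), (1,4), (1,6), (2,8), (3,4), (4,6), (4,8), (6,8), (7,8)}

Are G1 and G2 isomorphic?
No, not isomorphic

The graphs are NOT isomorphic.

Connected components of G1: 1 component(s) with vertex sets [[0, 1, 2, 3, 4, 5, 6, 7, 8]], sizes [9].
Connected components of G2: 2 component(s) with vertex sets [[5], [0, 1, 2, 3, 4, 6, 7, 8]], sizes [1, 8].
The number of connected components (and the multiset of component sizes) is an isomorphism invariant — an isomorphism maps each component of G1 bijectively onto a component of G2. Since G1 has 1 component(s) and G2 has 2, they cannot be isomorphic.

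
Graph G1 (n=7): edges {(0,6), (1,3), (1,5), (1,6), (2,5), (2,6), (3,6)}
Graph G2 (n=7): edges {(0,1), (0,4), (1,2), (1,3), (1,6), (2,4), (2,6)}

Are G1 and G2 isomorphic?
Yes, isomorphic

The graphs are isomorphic.
One valid mapping φ: V(G1) → V(G2): 0→3, 1→2, 2→0, 3→6, 4→5, 5→4, 6→1

Verify φ preserves adjacency — for each edge of G1, its image is an edge of G2:
  (0,6) → (φ(0),φ(6)) = (1,3) ∈ E(G2) ✓
  (1,3) → (φ(1),φ(3)) = (2,6) ∈ E(G2) ✓
  (1,5) → (φ(1),φ(5)) = (2,4) ∈ E(G2) ✓
  (1,6) → (φ(1),φ(6)) = (1,2) ∈ E(G2) ✓
  (2,5) → (φ(2),φ(5)) = (0,4) ∈ E(G2) ✓
  (2,6) → (φ(2),φ(6)) = (0,1) ∈ E(G2) ✓
  (3,6) → (φ(3),φ(6)) = (1,6) ∈ E(G2) ✓
All 7 edges of G1 map to edges of G2, and |E(G1)| = |E(G2)| = 7, so φ is a bijection on edges as well as vertices. Hence G1 ≅ G2.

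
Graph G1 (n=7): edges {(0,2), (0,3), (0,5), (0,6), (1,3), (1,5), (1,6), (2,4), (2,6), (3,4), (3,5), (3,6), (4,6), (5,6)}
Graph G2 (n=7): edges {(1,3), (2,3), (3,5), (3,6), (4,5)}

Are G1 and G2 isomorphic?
No, not isomorphic

The graphs are NOT isomorphic.

Counting triangles (3-cliques): G1 has 10, G2 has 0.
Triangle count is an isomorphism invariant, so differing triangle counts rule out isomorphism.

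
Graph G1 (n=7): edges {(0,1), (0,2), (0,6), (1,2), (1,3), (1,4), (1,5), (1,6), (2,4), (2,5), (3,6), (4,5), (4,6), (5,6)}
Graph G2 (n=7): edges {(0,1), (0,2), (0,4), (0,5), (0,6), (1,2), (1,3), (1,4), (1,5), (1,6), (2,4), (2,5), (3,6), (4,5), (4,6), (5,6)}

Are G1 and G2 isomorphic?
No, not isomorphic

The graphs are NOT isomorphic.

Counting edges: G1 has 14 edge(s); G2 has 16 edge(s).
Edge count is an isomorphism invariant (a bijection on vertices induces a bijection on edges), so differing edge counts rule out isomorphism.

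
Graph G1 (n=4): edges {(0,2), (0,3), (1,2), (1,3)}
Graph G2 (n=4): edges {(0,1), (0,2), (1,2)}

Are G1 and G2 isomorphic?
No, not isomorphic

The graphs are NOT isomorphic.

Counting triangles (3-cliques): G1 has 0, G2 has 1.
Triangle count is an isomorphism invariant, so differing triangle counts rule out isomorphism.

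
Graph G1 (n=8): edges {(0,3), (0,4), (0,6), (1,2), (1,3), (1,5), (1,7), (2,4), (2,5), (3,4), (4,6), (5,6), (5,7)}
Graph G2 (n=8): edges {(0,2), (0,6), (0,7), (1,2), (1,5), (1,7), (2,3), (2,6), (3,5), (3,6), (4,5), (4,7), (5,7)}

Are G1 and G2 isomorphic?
Yes, isomorphic

The graphs are isomorphic.
One valid mapping φ: V(G1) → V(G2): 0→6, 1→5, 2→1, 3→3, 4→2, 5→7, 6→0, 7→4

Verify φ preserves adjacency — for each edge of G1, its image is an edge of G2:
  (0,3) → (φ(0),φ(3)) = (3,6) ∈ E(G2) ✓
  (0,4) → (φ(0),φ(4)) = (2,6) ∈ E(G2) ✓
  (0,6) → (φ(0),φ(6)) = (0,6) ∈ E(G2) ✓
  (1,2) → (φ(1),φ(2)) = (1,5) ∈ E(G2) ✓
  (1,3) → (φ(1),φ(3)) = (3,5) ∈ E(G2) ✓
  (1,5) → (φ(1),φ(5)) = (5,7) ∈ E(G2) ✓
  (1,7) → (φ(1),φ(7)) = (4,5) ∈ E(G2) ✓
  (2,4) → (φ(2),φ(4)) = (1,2) ∈ E(G2) ✓
  (2,5) → (φ(2),φ(5)) = (1,7) ∈ E(G2) ✓
  (3,4) → (φ(3),φ(4)) = (2,3) ∈ E(G2) ✓
  (4,6) → (φ(4),φ(6)) = (0,2) ∈ E(G2) ✓
  (5,6) → (φ(5),φ(6)) = (0,7) ∈ E(G2) ✓
  (5,7) → (φ(5),φ(7)) = (4,7) ∈ E(G2) ✓
All 13 edges of G1 map to edges of G2, and |E(G1)| = |E(G2)| = 13, so φ is a bijection on edges as well as vertices. Hence G1 ≅ G2.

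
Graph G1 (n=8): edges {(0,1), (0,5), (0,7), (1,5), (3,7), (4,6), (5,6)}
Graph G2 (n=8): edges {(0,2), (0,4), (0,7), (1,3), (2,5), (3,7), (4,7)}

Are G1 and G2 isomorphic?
Yes, isomorphic

The graphs are isomorphic.
One valid mapping φ: V(G1) → V(G2): 0→0, 1→4, 2→6, 3→5, 4→1, 5→7, 6→3, 7→2

Verify φ preserves adjacency — for each edge of G1, its image is an edge of G2:
  (0,1) → (φ(0),φ(1)) = (0,4) ∈ E(G2) ✓
  (0,5) → (φ(0),φ(5)) = (0,7) ∈ E(G2) ✓
  (0,7) → (φ(0),φ(7)) = (0,2) ∈ E(G2) ✓
  (1,5) → (φ(1),φ(5)) = (4,7) ∈ E(G2) ✓
  (3,7) → (φ(3),φ(7)) = (2,5) ∈ E(G2) ✓
  (4,6) → (φ(4),φ(6)) = (1,3) ∈ E(G2) ✓
  (5,6) → (φ(5),φ(6)) = (3,7) ∈ E(G2) ✓
All 7 edges of G1 map to edges of G2, and |E(G1)| = |E(G2)| = 7, so φ is a bijection on edges as well as vertices. Hence G1 ≅ G2.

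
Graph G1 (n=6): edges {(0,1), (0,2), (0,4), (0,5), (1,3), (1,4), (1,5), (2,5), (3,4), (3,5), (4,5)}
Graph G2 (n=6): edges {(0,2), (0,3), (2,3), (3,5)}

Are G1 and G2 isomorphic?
No, not isomorphic

The graphs are NOT isomorphic.

Connected components of G1: 1 component(s) with vertex sets [[0, 1, 2, 3, 4, 5]], sizes [6].
Connected components of G2: 3 component(s) with vertex sets [[1], [4], [0, 2, 3, 5]], sizes [1, 1, 4].
The number of connected components (and the multiset of component sizes) is an isomorphism invariant — an isomorphism maps each component of G1 bijectively onto a component of G2. Since G1 has 1 component(s) and G2 has 3, they cannot be isomorphic.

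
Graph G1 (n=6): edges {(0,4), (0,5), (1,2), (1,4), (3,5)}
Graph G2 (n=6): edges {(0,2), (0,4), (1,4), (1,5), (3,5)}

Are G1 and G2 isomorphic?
Yes, isomorphic

The graphs are isomorphic.
One valid mapping φ: V(G1) → V(G2): 0→1, 1→0, 2→2, 3→3, 4→4, 5→5

Verify φ preserves adjacency — for each edge of G1, its image is an edge of G2:
  (0,4) → (φ(0),φ(4)) = (1,4) ∈ E(G2) ✓
  (0,5) → (φ(0),φ(5)) = (1,5) ∈ E(G2) ✓
  (1,2) → (φ(1),φ(2)) = (0,2) ∈ E(G2) ✓
  (1,4) → (φ(1),φ(4)) = (0,4) ∈ E(G2) ✓
  (3,5) → (φ(3),φ(5)) = (3,5) ∈ E(G2) ✓
All 5 edges of G1 map to edges of G2, and |E(G1)| = |E(G2)| = 5, so φ is a bijection on edges as well as vertices. Hence G1 ≅ G2.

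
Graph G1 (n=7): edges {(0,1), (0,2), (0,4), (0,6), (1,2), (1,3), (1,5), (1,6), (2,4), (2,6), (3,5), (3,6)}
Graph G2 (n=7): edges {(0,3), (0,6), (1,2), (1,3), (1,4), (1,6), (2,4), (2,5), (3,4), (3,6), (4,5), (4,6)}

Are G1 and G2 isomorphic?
Yes, isomorphic

The graphs are isomorphic.
One valid mapping φ: V(G1) → V(G2): 0→6, 1→4, 2→3, 3→2, 4→0, 5→5, 6→1

Verify φ preserves adjacency — for each edge of G1, its image is an edge of G2:
  (0,1) → (φ(0),φ(1)) = (4,6) ∈ E(G2) ✓
  (0,2) → (φ(0),φ(2)) = (3,6) ∈ E(G2) ✓
  (0,4) → (φ(0),φ(4)) = (0,6) ∈ E(G2) ✓
  (0,6) → (φ(0),φ(6)) = (1,6) ∈ E(G2) ✓
  (1,2) → (φ(1),φ(2)) = (3,4) ∈ E(G2) ✓
  (1,3) → (φ(1),φ(3)) = (2,4) ∈ E(G2) ✓
  (1,5) → (φ(1),φ(5)) = (4,5) ∈ E(G2) ✓
  (1,6) → (φ(1),φ(6)) = (1,4) ∈ E(G2) ✓
  (2,4) → (φ(2),φ(4)) = (0,3) ∈ E(G2) ✓
  (2,6) → (φ(2),φ(6)) = (1,3) ∈ E(G2) ✓
  (3,5) → (φ(3),φ(5)) = (2,5) ∈ E(G2) ✓
  (3,6) → (φ(3),φ(6)) = (1,2) ∈ E(G2) ✓
All 12 edges of G1 map to edges of G2, and |E(G1)| = |E(G2)| = 12, so φ is a bijection on edges as well as vertices. Hence G1 ≅ G2.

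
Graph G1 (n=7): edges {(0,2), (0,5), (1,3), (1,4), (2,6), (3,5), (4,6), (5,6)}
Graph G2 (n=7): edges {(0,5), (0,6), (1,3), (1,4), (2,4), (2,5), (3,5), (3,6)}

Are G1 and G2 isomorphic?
Yes, isomorphic

The graphs are isomorphic.
One valid mapping φ: V(G1) → V(G2): 0→0, 1→4, 2→6, 3→2, 4→1, 5→5, 6→3

Verify φ preserves adjacency — for each edge of G1, its image is an edge of G2:
  (0,2) → (φ(0),φ(2)) = (0,6) ∈ E(G2) ✓
  (0,5) → (φ(0),φ(5)) = (0,5) ∈ E(G2) ✓
  (1,3) → (φ(1),φ(3)) = (2,4) ∈ E(G2) ✓
  (1,4) → (φ(1),φ(4)) = (1,4) ∈ E(G2) ✓
  (2,6) → (φ(2),φ(6)) = (3,6) ∈ E(G2) ✓
  (3,5) → (φ(3),φ(5)) = (2,5) ∈ E(G2) ✓
  (4,6) → (φ(4),φ(6)) = (1,3) ∈ E(G2) ✓
  (5,6) → (φ(5),φ(6)) = (3,5) ∈ E(G2) ✓
All 8 edges of G1 map to edges of G2, and |E(G1)| = |E(G2)| = 8, so φ is a bijection on edges as well as vertices. Hence G1 ≅ G2.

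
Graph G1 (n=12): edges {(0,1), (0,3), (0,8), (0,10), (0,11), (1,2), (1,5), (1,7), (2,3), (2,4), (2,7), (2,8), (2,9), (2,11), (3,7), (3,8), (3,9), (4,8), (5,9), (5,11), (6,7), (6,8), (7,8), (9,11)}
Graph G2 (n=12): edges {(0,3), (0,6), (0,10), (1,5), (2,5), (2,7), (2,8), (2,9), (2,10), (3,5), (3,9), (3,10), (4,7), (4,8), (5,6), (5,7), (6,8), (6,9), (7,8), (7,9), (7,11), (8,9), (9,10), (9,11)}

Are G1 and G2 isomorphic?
Yes, isomorphic

The graphs are isomorphic.
One valid mapping φ: V(G1) → V(G2): 0→5, 1→6, 2→9, 3→2, 4→11, 5→0, 6→4, 7→8, 8→7, 9→10, 10→1, 11→3

Verify φ preserves adjacency — for each edge of G1, its image is an edge of G2:
  (0,1) → (φ(0),φ(1)) = (5,6) ∈ E(G2) ✓
  (0,3) → (φ(0),φ(3)) = (2,5) ∈ E(G2) ✓
  (0,8) → (φ(0),φ(8)) = (5,7) ∈ E(G2) ✓
  (0,10) → (φ(0),φ(10)) = (1,5) ∈ E(G2) ✓
  (0,11) → (φ(0),φ(11)) = (3,5) ∈ E(G2) ✓
  (1,2) → (φ(1),φ(2)) = (6,9) ∈ E(G2) ✓
  (1,5) → (φ(1),φ(5)) = (0,6) ∈ E(G2) ✓
  (1,7) → (φ(1),φ(7)) = (6,8) ∈ E(G2) ✓
  (2,3) → (φ(2),φ(3)) = (2,9) ∈ E(G2) ✓
  (2,4) → (φ(2),φ(4)) = (9,11) ∈ E(G2) ✓
  (2,7) → (φ(2),φ(7)) = (8,9) ∈ E(G2) ✓
  (2,8) → (φ(2),φ(8)) = (7,9) ∈ E(G2) ✓
  (2,9) → (φ(2),φ(9)) = (9,10) ∈ E(G2) ✓
  (2,11) → (φ(2),φ(11)) = (3,9) ∈ E(G2) ✓
  (3,7) → (φ(3),φ(7)) = (2,8) ∈ E(G2) ✓
  (3,8) → (φ(3),φ(8)) = (2,7) ∈ E(G2) ✓
  (3,9) → (φ(3),φ(9)) = (2,10) ∈ E(G2) ✓
  (4,8) → (φ(4),φ(8)) = (7,11) ∈ E(G2) ✓
  (5,9) → (φ(5),φ(9)) = (0,10) ∈ E(G2) ✓
  (5,11) → (φ(5),φ(11)) = (0,3) ∈ E(G2) ✓
  (6,7) → (φ(6),φ(7)) = (4,8) ∈ E(G2) ✓
  (6,8) → (φ(6),φ(8)) = (4,7) ∈ E(G2) ✓
  (7,8) → (φ(7),φ(8)) = (7,8) ∈ E(G2) ✓
  (9,11) → (φ(9),φ(11)) = (3,10) ∈ E(G2) ✓
All 24 edges of G1 map to edges of G2, and |E(G1)| = |E(G2)| = 24, so φ is a bijection on edges as well as vertices. Hence G1 ≅ G2.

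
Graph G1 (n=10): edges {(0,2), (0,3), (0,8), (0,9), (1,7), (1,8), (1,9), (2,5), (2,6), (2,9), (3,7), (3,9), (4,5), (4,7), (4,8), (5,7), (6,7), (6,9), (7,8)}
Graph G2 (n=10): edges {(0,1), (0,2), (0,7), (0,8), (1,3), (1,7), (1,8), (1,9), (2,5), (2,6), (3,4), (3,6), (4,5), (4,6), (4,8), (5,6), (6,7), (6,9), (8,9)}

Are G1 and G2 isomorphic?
Yes, isomorphic

The graphs are isomorphic.
One valid mapping φ: V(G1) → V(G2): 0→8, 1→3, 2→0, 3→9, 4→5, 5→2, 6→7, 7→6, 8→4, 9→1

Verify φ preserves adjacency — for each edge of G1, its image is an edge of G2:
  (0,2) → (φ(0),φ(2)) = (0,8) ∈ E(G2) ✓
  (0,3) → (φ(0),φ(3)) = (8,9) ∈ E(G2) ✓
  (0,8) → (φ(0),φ(8)) = (4,8) ∈ E(G2) ✓
  (0,9) → (φ(0),φ(9)) = (1,8) ∈ E(G2) ✓
  (1,7) → (φ(1),φ(7)) = (3,6) ∈ E(G2) ✓
  (1,8) → (φ(1),φ(8)) = (3,4) ∈ E(G2) ✓
  (1,9) → (φ(1),φ(9)) = (1,3) ∈ E(G2) ✓
  (2,5) → (φ(2),φ(5)) = (0,2) ∈ E(G2) ✓
  (2,6) → (φ(2),φ(6)) = (0,7) ∈ E(G2) ✓
  (2,9) → (φ(2),φ(9)) = (0,1) ∈ E(G2) ✓
  (3,7) → (φ(3),φ(7)) = (6,9) ∈ E(G2) ✓
  (3,9) → (φ(3),φ(9)) = (1,9) ∈ E(G2) ✓
  (4,5) → (φ(4),φ(5)) = (2,5) ∈ E(G2) ✓
  (4,7) → (φ(4),φ(7)) = (5,6) ∈ E(G2) ✓
  (4,8) → (φ(4),φ(8)) = (4,5) ∈ E(G2) ✓
  (5,7) → (φ(5),φ(7)) = (2,6) ∈ E(G2) ✓
  (6,7) → (φ(6),φ(7)) = (6,7) ∈ E(G2) ✓
  (6,9) → (φ(6),φ(9)) = (1,7) ∈ E(G2) ✓
  (7,8) → (φ(7),φ(8)) = (4,6) ∈ E(G2) ✓
All 19 edges of G1 map to edges of G2, and |E(G1)| = |E(G2)| = 19, so φ is a bijection on edges as well as vertices. Hence G1 ≅ G2.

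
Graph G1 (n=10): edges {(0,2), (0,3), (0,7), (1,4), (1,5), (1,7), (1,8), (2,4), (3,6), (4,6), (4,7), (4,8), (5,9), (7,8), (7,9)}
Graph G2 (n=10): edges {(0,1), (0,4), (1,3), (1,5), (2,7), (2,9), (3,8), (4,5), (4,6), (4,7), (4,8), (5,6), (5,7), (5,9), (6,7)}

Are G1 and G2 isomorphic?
Yes, isomorphic

The graphs are isomorphic.
One valid mapping φ: V(G1) → V(G2): 0→1, 1→7, 2→0, 3→3, 4→4, 5→2, 6→8, 7→5, 8→6, 9→9

Verify φ preserves adjacency — for each edge of G1, its image is an edge of G2:
  (0,2) → (φ(0),φ(2)) = (0,1) ∈ E(G2) ✓
  (0,3) → (φ(0),φ(3)) = (1,3) ∈ E(G2) ✓
  (0,7) → (φ(0),φ(7)) = (1,5) ∈ E(G2) ✓
  (1,4) → (φ(1),φ(4)) = (4,7) ∈ E(G2) ✓
  (1,5) → (φ(1),φ(5)) = (2,7) ∈ E(G2) ✓
  (1,7) → (φ(1),φ(7)) = (5,7) ∈ E(G2) ✓
  (1,8) → (φ(1),φ(8)) = (6,7) ∈ E(G2) ✓
  (2,4) → (φ(2),φ(4)) = (0,4) ∈ E(G2) ✓
  (3,6) → (φ(3),φ(6)) = (3,8) ∈ E(G2) ✓
  (4,6) → (φ(4),φ(6)) = (4,8) ∈ E(G2) ✓
  (4,7) → (φ(4),φ(7)) = (4,5) ∈ E(G2) ✓
  (4,8) → (φ(4),φ(8)) = (4,6) ∈ E(G2) ✓
  (5,9) → (φ(5),φ(9)) = (2,9) ∈ E(G2) ✓
  (7,8) → (φ(7),φ(8)) = (5,6) ∈ E(G2) ✓
  (7,9) → (φ(7),φ(9)) = (5,9) ∈ E(G2) ✓
All 15 edges of G1 map to edges of G2, and |E(G1)| = |E(G2)| = 15, so φ is a bijection on edges as well as vertices. Hence G1 ≅ G2.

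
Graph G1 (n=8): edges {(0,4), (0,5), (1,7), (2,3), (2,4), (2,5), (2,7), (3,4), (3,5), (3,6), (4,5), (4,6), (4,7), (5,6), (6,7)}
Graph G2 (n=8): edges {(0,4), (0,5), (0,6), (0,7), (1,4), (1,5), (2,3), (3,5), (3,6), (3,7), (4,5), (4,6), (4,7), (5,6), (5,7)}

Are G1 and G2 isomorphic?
Yes, isomorphic

The graphs are isomorphic.
One valid mapping φ: V(G1) → V(G2): 0→1, 1→2, 2→7, 3→0, 4→5, 5→4, 6→6, 7→3

Verify φ preserves adjacency — for each edge of G1, its image is an edge of G2:
  (0,4) → (φ(0),φ(4)) = (1,5) ∈ E(G2) ✓
  (0,5) → (φ(0),φ(5)) = (1,4) ∈ E(G2) ✓
  (1,7) → (φ(1),φ(7)) = (2,3) ∈ E(G2) ✓
  (2,3) → (φ(2),φ(3)) = (0,7) ∈ E(G2) ✓
  (2,4) → (φ(2),φ(4)) = (5,7) ∈ E(G2) ✓
  (2,5) → (φ(2),φ(5)) = (4,7) ∈ E(G2) ✓
  (2,7) → (φ(2),φ(7)) = (3,7) ∈ E(G2) ✓
  (3,4) → (φ(3),φ(4)) = (0,5) ∈ E(G2) ✓
  (3,5) → (φ(3),φ(5)) = (0,4) ∈ E(G2) ✓
  (3,6) → (φ(3),φ(6)) = (0,6) ∈ E(G2) ✓
  (4,5) → (φ(4),φ(5)) = (4,5) ∈ E(G2) ✓
  (4,6) → (φ(4),φ(6)) = (5,6) ∈ E(G2) ✓
  (4,7) → (φ(4),φ(7)) = (3,5) ∈ E(G2) ✓
  (5,6) → (φ(5),φ(6)) = (4,6) ∈ E(G2) ✓
  (6,7) → (φ(6),φ(7)) = (3,6) ∈ E(G2) ✓
All 15 edges of G1 map to edges of G2, and |E(G1)| = |E(G2)| = 15, so φ is a bijection on edges as well as vertices. Hence G1 ≅ G2.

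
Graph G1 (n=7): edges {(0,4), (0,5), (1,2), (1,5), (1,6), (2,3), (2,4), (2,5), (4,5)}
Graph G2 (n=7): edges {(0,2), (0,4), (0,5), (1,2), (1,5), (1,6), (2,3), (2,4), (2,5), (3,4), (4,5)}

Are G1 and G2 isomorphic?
No, not isomorphic

The graphs are NOT isomorphic.

Counting edges: G1 has 9 edge(s); G2 has 11 edge(s).
Edge count is an isomorphism invariant (a bijection on vertices induces a bijection on edges), so differing edge counts rule out isomorphism.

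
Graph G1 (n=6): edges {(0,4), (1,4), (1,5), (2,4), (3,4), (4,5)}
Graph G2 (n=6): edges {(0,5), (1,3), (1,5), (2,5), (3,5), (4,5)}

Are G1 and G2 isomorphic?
Yes, isomorphic

The graphs are isomorphic.
One valid mapping φ: V(G1) → V(G2): 0→4, 1→3, 2→2, 3→0, 4→5, 5→1

Verify φ preserves adjacency — for each edge of G1, its image is an edge of G2:
  (0,4) → (φ(0),φ(4)) = (4,5) ∈ E(G2) ✓
  (1,4) → (φ(1),φ(4)) = (3,5) ∈ E(G2) ✓
  (1,5) → (φ(1),φ(5)) = (1,3) ∈ E(G2) ✓
  (2,4) → (φ(2),φ(4)) = (2,5) ∈ E(G2) ✓
  (3,4) → (φ(3),φ(4)) = (0,5) ∈ E(G2) ✓
  (4,5) → (φ(4),φ(5)) = (1,5) ∈ E(G2) ✓
All 6 edges of G1 map to edges of G2, and |E(G1)| = |E(G2)| = 6, so φ is a bijection on edges as well as vertices. Hence G1 ≅ G2.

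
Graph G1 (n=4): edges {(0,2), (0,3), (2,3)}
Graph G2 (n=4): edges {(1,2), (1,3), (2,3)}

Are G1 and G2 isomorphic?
Yes, isomorphic

The graphs are isomorphic.
One valid mapping φ: V(G1) → V(G2): 0→1, 1→0, 2→3, 3→2

Verify φ preserves adjacency — for each edge of G1, its image is an edge of G2:
  (0,2) → (φ(0),φ(2)) = (1,3) ∈ E(G2) ✓
  (0,3) → (φ(0),φ(3)) = (1,2) ∈ E(G2) ✓
  (2,3) → (φ(2),φ(3)) = (2,3) ∈ E(G2) ✓
All 3 edges of G1 map to edges of G2, and |E(G1)| = |E(G2)| = 3, so φ is a bijection on edges as well as vertices. Hence G1 ≅ G2.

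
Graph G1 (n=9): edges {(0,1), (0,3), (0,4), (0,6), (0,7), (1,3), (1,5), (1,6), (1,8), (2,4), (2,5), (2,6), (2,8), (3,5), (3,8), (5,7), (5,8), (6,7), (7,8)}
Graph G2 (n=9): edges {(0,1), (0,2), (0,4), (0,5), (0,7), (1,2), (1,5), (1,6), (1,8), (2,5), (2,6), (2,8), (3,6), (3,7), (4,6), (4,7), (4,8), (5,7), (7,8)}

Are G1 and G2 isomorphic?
Yes, isomorphic

The graphs are isomorphic.
One valid mapping φ: V(G1) → V(G2): 0→7, 1→0, 2→6, 3→5, 4→3, 5→1, 6→4, 7→8, 8→2

Verify φ preserves adjacency — for each edge of G1, its image is an edge of G2:
  (0,1) → (φ(0),φ(1)) = (0,7) ∈ E(G2) ✓
  (0,3) → (φ(0),φ(3)) = (5,7) ∈ E(G2) ✓
  (0,4) → (φ(0),φ(4)) = (3,7) ∈ E(G2) ✓
  (0,6) → (φ(0),φ(6)) = (4,7) ∈ E(G2) ✓
  (0,7) → (φ(0),φ(7)) = (7,8) ∈ E(G2) ✓
  (1,3) → (φ(1),φ(3)) = (0,5) ∈ E(G2) ✓
  (1,5) → (φ(1),φ(5)) = (0,1) ∈ E(G2) ✓
  (1,6) → (φ(1),φ(6)) = (0,4) ∈ E(G2) ✓
  (1,8) → (φ(1),φ(8)) = (0,2) ∈ E(G2) ✓
  (2,4) → (φ(2),φ(4)) = (3,6) ∈ E(G2) ✓
  (2,5) → (φ(2),φ(5)) = (1,6) ∈ E(G2) ✓
  (2,6) → (φ(2),φ(6)) = (4,6) ∈ E(G2) ✓
  (2,8) → (φ(2),φ(8)) = (2,6) ∈ E(G2) ✓
  (3,5) → (φ(3),φ(5)) = (1,5) ∈ E(G2) ✓
  (3,8) → (φ(3),φ(8)) = (2,5) ∈ E(G2) ✓
  (5,7) → (φ(5),φ(7)) = (1,8) ∈ E(G2) ✓
  (5,8) → (φ(5),φ(8)) = (1,2) ∈ E(G2) ✓
  (6,7) → (φ(6),φ(7)) = (4,8) ∈ E(G2) ✓
  (7,8) → (φ(7),φ(8)) = (2,8) ∈ E(G2) ✓
All 19 edges of G1 map to edges of G2, and |E(G1)| = |E(G2)| = 19, so φ is a bijection on edges as well as vertices. Hence G1 ≅ G2.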